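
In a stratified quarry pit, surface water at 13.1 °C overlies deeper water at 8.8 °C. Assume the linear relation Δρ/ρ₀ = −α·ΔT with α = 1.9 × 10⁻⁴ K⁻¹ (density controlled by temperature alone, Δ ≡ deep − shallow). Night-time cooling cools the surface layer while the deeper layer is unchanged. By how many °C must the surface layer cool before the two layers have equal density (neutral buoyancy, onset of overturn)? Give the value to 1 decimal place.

With temperature the only control, equal density requires T_surf′ = T_deep.
T_surf′ = 8.8 °C.
Cooling required: 13.1 − 8.8 = 4.3 °C.

4.3 °C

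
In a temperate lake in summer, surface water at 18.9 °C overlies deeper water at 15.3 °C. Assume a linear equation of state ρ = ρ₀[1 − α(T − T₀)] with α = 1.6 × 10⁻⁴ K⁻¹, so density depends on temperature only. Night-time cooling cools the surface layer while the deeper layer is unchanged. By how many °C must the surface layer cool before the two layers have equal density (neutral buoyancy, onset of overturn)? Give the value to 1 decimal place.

With temperature the only control, equal density requires T_surf′ = T_deep.
T_surf′ = 15.3 °C.
Cooling required: 18.9 − 15.3 = 3.6 °C.

3.6 °C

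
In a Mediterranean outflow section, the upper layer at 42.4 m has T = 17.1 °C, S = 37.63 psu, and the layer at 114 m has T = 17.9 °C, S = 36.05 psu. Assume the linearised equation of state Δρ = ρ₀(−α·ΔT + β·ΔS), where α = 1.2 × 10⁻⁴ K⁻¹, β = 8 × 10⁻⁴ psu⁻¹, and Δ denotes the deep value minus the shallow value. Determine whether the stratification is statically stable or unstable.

unstable

ΔT = 17.9 − 17.1 = +0.8 K and ΔS = 36.05 − 37.63 = -1.58 psu (deep − shallow).
−αΔT = -9.60 × 10⁻⁵; βΔS = -1.264 × 10⁻³; sum Δρ/ρ₀ = -1.36 × 10⁻³.
Δρ/ρ₀ < 0, so Δρ < 0: deeper water is lighter → statically unstable; the column would overturn.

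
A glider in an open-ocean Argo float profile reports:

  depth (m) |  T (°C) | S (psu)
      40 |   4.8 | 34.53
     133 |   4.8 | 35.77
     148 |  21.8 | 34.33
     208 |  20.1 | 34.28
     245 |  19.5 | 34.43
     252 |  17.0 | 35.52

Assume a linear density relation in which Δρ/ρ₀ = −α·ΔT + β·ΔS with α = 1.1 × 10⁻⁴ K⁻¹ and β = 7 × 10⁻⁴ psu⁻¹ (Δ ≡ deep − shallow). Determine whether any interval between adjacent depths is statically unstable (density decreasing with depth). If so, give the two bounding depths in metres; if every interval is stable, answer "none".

133–148 m

Evaluate Δρ/ρ₀ = −αΔT + βΔS across each adjacent pair:
  40–133 m: −αΔT+βΔS = −(1.1 × 10⁻⁴)(+0.0)+(7 × 10⁻⁴)(+1.24) = 8.7 × 10⁻⁴ → stable
  133–148 m: −αΔT+βΔS = −(1.1 × 10⁻⁴)(+17.0)+(7 × 10⁻⁴)(-1.44) = -2.9 × 10⁻³ → UNSTABLE
  148–208 m: −αΔT+βΔS = −(1.1 × 10⁻⁴)(-1.7)+(7 × 10⁻⁴)(-0.05) = 1.5 × 10⁻⁴ → stable
  208–245 m: −αΔT+βΔS = −(1.1 × 10⁻⁴)(-0.6)+(7 × 10⁻⁴)(+0.15) = 1.7 × 10⁻⁴ → stable
  245–252 m: −αΔT+βΔS = −(1.1 × 10⁻⁴)(-2.5)+(7 × 10⁻⁴)(+1.09) = 1.0 × 10⁻³ → stable
The 133–148 m interval has Δρ < 0: lighter water underlies denser water.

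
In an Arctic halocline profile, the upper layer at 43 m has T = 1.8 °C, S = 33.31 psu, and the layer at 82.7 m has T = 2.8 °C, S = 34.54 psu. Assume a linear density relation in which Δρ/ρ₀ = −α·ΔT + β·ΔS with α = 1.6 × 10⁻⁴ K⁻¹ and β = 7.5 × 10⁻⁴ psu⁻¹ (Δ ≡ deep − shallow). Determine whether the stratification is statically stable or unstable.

ΔT = 2.8 − 1.8 = +1.0 K and ΔS = 34.54 − 33.31 = +1.23 psu (deep − shallow).
−αΔT = -1.60 × 10⁻⁴; βΔS = 9.225 × 10⁻⁴; sum Δρ/ρ₀ = 7.625 × 10⁻⁴.
Δρ/ρ₀ > 0, so Δρ > 0: deeper water is denser → statically stable.

stable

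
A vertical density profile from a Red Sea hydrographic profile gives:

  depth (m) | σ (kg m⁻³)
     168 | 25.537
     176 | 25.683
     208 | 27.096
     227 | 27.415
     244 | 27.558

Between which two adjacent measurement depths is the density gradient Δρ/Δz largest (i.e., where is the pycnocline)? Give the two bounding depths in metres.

176–208 m

Compute the density gradient over each adjacent pair:
  168–176 m: Δρ/Δz = 0.146/8 = 0.018 kg m⁻⁴
  176–208 m: Δρ/Δz = 1.413/32 = 0.044 kg m⁻⁴
  208–227 m: Δρ/Δz = 0.319/19 = 0.017 kg m⁻⁴
  227–244 m: Δρ/Δz = 0.143/17 = 8.4 × 10⁻³ kg m⁻⁴
The largest gradient is in the 176–208 m interval — the pycnocline.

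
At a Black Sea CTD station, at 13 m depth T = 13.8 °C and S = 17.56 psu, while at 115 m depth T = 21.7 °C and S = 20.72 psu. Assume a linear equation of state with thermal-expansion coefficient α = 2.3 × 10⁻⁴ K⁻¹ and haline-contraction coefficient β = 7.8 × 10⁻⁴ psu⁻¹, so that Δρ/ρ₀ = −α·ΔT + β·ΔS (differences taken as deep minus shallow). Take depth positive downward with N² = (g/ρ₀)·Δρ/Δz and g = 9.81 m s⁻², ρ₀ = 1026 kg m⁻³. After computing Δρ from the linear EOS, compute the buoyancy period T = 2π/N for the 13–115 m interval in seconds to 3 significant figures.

ΔT = +7.9 K, ΔS = +3.16 psu (deep − shallow).
Δρ/ρ₀ = −αΔT + βΔS = -1.817 × 10⁻³ + 2.4648 × 10⁻³ = 6.478 × 10⁻⁴, so Δρ ≈ 0.6646 kg m⁻³.
N² = (g/ρ₀)·Δρ/Δz = g·(Δρ/ρ₀)/Δz = 9.81 × 6.478 × 10⁻⁴ / 102 = 6.2303 × 10⁻⁵ s⁻².
N = √(6.2303 × 10⁻⁵) = 7.8932 × 10⁻³ rad s⁻¹ → T = 2π/N = 796.03 s ≈ 796 s.

796 s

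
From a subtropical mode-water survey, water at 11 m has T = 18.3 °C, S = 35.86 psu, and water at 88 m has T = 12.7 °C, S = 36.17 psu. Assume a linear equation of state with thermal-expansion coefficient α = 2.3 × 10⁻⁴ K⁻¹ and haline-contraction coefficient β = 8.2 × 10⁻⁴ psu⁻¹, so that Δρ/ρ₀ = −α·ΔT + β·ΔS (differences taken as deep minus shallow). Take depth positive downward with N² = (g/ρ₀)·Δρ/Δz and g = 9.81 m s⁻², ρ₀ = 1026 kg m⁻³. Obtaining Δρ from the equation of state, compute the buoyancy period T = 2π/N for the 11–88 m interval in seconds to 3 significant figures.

ΔT = -5.6 K, ΔS = +0.31 psu (deep − shallow).
Δρ/ρ₀ = −αΔT + βΔS = 1.288 × 10⁻³ + 2.542 × 10⁻⁴ = 1.5422 × 10⁻³, so Δρ ≈ 1.582 kg m⁻³.
N² = (g/ρ₀)·Δρ/Δz = g·(Δρ/ρ₀)/Δz = 9.81 × 1.5422 × 10⁻³ / 77 = 1.9648 × 10⁻⁴ s⁻².
N = √(1.9648 × 10⁻⁴) = 0.014017 rad s⁻¹ → T = 2π/N = 448.25 s ≈ 448 s.

448 s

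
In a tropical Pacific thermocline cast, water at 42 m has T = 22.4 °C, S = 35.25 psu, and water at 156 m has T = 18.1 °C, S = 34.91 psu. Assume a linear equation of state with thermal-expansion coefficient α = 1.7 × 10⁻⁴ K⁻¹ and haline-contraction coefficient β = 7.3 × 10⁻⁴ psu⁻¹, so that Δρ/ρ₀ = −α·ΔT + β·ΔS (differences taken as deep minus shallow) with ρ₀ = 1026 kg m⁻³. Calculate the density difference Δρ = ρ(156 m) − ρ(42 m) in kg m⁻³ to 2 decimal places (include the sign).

+0.50 kg m⁻³

ΔT = -4.3 K, ΔS = -0.34 psu (deep − shallow).
Δρ/ρ₀ = −(1.7 × 10⁻⁴)(-4.3) + (7.3 × 10⁻⁴)(-0.34) = 4.828 × 10⁻⁴.
Δρ = 1026 × (4.828 × 10⁻⁴) = +0.50 kg m⁻³.
Positive Δρ: denser below, stable.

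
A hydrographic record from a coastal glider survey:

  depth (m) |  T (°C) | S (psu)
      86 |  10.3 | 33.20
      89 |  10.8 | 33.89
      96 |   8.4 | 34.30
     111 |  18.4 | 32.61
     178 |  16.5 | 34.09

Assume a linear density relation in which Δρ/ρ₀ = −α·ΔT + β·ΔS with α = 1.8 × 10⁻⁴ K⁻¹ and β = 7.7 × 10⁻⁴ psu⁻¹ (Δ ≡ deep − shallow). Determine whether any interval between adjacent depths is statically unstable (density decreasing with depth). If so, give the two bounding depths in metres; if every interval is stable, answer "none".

Evaluate Δρ/ρ₀ = −αΔT + βΔS across each adjacent pair:
  86–89 m: −αΔT+βΔS = −(1.8 × 10⁻⁴)(+0.5)+(7.7 × 10⁻⁴)(+0.69) = 4.4 × 10⁻⁴ → stable
  89–96 m: −αΔT+βΔS = −(1.8 × 10⁻⁴)(-2.4)+(7.7 × 10⁻⁴)(+0.41) = 7.5 × 10⁻⁴ → stable
  96–111 m: −αΔT+βΔS = −(1.8 × 10⁻⁴)(+10.0)+(7.7 × 10⁻⁴)(-1.69) = -3.1 × 10⁻³ → UNSTABLE
  111–178 m: −αΔT+βΔS = −(1.8 × 10⁻⁴)(-1.9)+(7.7 × 10⁻⁴)(+1.48) = 1.5 × 10⁻³ → stable
The 96–111 m interval has Δρ < 0: lighter water underlies denser water.

96–111 m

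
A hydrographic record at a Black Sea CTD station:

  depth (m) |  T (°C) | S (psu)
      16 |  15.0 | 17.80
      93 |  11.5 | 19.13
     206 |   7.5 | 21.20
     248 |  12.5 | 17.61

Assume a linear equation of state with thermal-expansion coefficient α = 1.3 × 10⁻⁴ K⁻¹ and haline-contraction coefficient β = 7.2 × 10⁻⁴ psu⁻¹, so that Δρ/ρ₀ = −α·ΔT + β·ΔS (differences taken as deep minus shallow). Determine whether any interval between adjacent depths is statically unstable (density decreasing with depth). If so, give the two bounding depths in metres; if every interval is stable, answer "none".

Evaluate Δρ/ρ₀ = −αΔT + βΔS across each adjacent pair:
  16–93 m: −αΔT+βΔS = −(1.3 × 10⁻⁴)(-3.5)+(7.2 × 10⁻⁴)(+1.33) = 1.4 × 10⁻³ → stable
  93–206 m: −αΔT+βΔS = −(1.3 × 10⁻⁴)(-4.0)+(7.2 × 10⁻⁴)(+2.07) = 2.0 × 10⁻³ → stable
  206–248 m: −αΔT+βΔS = −(1.3 × 10⁻⁴)(+5.0)+(7.2 × 10⁻⁴)(-3.59) = -3.2 × 10⁻³ → UNSTABLE
The 206–248 m interval has Δρ < 0: lighter water underlies denser water.

206–248 m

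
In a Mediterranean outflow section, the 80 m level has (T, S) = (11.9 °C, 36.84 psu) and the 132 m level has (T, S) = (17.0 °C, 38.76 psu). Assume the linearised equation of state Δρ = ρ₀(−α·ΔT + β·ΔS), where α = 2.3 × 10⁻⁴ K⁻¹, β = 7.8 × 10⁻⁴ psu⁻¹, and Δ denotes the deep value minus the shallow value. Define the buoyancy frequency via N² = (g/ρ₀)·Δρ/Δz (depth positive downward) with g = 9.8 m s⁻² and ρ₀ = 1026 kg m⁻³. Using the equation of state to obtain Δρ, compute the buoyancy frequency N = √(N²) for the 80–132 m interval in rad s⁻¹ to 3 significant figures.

ΔT = +5.1 K, ΔS = +1.92 psu (deep − shallow).
Δρ/ρ₀ = −αΔT + βΔS = -1.173 × 10⁻³ + 1.4976 × 10⁻³ = 3.246 × 10⁻⁴, so Δρ ≈ 0.3330 kg m⁻³.
N² = (g/ρ₀)·Δρ/Δz = g·(Δρ/ρ₀)/Δz = 9.8 × 3.246 × 10⁻⁴ / 52 = 6.1175 × 10⁻⁵ s⁻².
N = √(6.1175 × 10⁻⁵) = 7.8214 × 10⁻³ rad s⁻¹ ≈ 7.82 × 10⁻³ rad s⁻¹.

7.82 × 10⁻³ rad s⁻¹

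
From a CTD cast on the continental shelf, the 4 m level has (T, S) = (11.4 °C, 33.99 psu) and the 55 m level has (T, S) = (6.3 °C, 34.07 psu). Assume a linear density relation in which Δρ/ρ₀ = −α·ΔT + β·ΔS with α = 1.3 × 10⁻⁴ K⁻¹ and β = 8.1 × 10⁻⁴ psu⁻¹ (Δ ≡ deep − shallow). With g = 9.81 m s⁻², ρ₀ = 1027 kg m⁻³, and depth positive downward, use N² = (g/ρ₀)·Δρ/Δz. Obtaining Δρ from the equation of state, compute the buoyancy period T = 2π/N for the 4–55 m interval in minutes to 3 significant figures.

8.85 min

ΔT = -5.1 K, ΔS = +0.08 psu (deep − shallow).
Δρ/ρ₀ = −αΔT + βΔS = 6.63 × 10⁻⁴ + 6.48 × 10⁻⁵ = 7.278 × 10⁻⁴, so Δρ ≈ 0.7475 kg m⁻³.
N² = (g/ρ₀)·Δρ/Δz = g·(Δρ/ρ₀)/Δz = 9.81 × 7.278 × 10⁻⁴ / 51 = 1.3999 × 10⁻⁴ s⁻².
N = √(1.3999 × 10⁻⁴) = 0.011832 rad s⁻¹ → T = 2π/N = 531.03 s = 8.8505 min ≈ 8.85 min.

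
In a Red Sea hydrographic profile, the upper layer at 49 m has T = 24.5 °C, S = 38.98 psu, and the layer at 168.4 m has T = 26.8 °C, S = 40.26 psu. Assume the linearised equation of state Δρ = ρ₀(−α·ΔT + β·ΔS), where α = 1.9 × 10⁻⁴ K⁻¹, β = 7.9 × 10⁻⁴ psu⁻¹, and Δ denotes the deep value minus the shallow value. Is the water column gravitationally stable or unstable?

stable

ΔT = 26.8 − 24.5 = +2.3 K and ΔS = 40.26 − 38.98 = +1.28 psu (deep − shallow).
−αΔT = -4.37 × 10⁻⁴; βΔS = 1.0112 × 10⁻³; sum Δρ/ρ₀ = 5.742 × 10⁻⁴.
Δρ/ρ₀ > 0, so Δρ > 0: deeper water is denser → statically stable.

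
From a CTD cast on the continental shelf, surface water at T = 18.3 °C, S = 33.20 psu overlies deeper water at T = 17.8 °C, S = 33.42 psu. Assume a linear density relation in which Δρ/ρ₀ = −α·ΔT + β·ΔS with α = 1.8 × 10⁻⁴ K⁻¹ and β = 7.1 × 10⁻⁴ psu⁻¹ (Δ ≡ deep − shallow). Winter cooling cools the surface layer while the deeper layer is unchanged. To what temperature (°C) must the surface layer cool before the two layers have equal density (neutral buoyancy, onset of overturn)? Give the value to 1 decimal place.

Neutral buoyancy requires Δρ = 0, i.e. −α(T_deep − T_surf′) + β(S_deep − S_surf) = 0.
T_surf′ = T_deep − (β/α)·ΔS = 17.8 − (7.1 × 10⁻⁴/1.8 × 10⁻⁴)·(+0.22) = 16.932 °C.
Cooling required: 18.3 − (16.932) = 1.368 °C.

16.9 °C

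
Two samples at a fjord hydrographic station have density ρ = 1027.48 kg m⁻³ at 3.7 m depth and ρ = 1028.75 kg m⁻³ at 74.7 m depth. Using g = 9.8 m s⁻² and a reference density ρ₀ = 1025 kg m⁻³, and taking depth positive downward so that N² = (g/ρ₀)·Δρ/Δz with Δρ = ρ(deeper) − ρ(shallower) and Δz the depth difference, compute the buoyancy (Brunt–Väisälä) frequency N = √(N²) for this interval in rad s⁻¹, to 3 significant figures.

0.0131 rad s⁻¹

Δρ = 1028.75 − 1027.48 = 1.27 kg m⁻³ over Δz = 74.7 − 3.7 = 71 m.
N² = (9.8/1025) × (1.27/71) = 1.7102 × 10⁻⁴ s⁻².
N = √(1.7102 × 10⁻⁴) = 0.013077 rad s⁻¹ ≈ 0.0131 rad s⁻¹.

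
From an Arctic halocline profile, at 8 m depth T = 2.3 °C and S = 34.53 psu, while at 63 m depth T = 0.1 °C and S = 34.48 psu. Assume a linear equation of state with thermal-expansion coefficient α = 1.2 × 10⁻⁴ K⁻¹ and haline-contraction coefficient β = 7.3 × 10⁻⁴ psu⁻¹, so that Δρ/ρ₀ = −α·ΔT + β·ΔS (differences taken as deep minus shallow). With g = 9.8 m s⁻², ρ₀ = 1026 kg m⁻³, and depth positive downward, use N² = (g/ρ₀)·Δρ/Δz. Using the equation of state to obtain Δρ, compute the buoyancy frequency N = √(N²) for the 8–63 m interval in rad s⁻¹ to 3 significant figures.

6.37 × 10⁻³ rad s⁻¹

ΔT = -2.2 K, ΔS = -0.05 psu (deep − shallow).
Δρ/ρ₀ = −αΔT + βΔS = 2.64 × 10⁻⁴ − 3.65 × 10⁻⁵ = 2.275 × 10⁻⁴, so Δρ ≈ 0.2334 kg m⁻³.
N² = (g/ρ₀)·Δρ/Δz = g·(Δρ/ρ₀)/Δz = 9.8 × 2.275 × 10⁻⁴ / 55 = 4.0536 × 10⁻⁵ s⁻².
N = √(4.0536 × 10⁻⁵) = 6.3668 × 10⁻³ rad s⁻¹ ≈ 6.37 × 10⁻³ rad s⁻¹.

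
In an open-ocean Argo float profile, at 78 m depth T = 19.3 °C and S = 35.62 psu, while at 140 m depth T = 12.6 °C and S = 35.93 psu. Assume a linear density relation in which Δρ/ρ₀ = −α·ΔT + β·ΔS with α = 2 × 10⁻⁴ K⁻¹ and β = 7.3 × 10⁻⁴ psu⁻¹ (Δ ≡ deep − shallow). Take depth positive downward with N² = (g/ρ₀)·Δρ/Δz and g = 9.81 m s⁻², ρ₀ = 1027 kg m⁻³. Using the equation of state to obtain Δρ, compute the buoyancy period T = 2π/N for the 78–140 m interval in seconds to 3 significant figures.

399 s

ΔT = -6.7 K, ΔS = +0.31 psu (deep − shallow).
Δρ/ρ₀ = −αΔT + βΔS = 1.34 × 10⁻³ + 2.263 × 10⁻⁴ = 1.5663 × 10⁻³, so Δρ ≈ 1.609 kg m⁻³.
N² = (g/ρ₀)·Δρ/Δz = g·(Δρ/ρ₀)/Δz = 9.81 × 1.5663 × 10⁻³ / 62 = 2.4783 × 10⁻⁴ s⁻².
N = √(2.4783 × 10⁻⁴) = 0.015743 rad s⁻¹ → T = 2π/N = 399.11 s ≈ 399 s.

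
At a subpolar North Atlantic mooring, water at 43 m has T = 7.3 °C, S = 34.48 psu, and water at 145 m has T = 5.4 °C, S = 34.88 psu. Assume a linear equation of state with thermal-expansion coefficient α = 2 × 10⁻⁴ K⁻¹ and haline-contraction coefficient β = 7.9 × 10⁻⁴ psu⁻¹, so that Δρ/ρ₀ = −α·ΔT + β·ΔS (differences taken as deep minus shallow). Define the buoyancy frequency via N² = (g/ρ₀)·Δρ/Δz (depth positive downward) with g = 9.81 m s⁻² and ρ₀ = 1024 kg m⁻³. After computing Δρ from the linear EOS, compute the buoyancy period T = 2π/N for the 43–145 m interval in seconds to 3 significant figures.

ΔT = -1.9 K, ΔS = +0.40 psu (deep − shallow).
Δρ/ρ₀ = −αΔT + βΔS = 3.80 × 10⁻⁴ + 3.16 × 10⁻⁴ = 6.96 × 10⁻⁴, so Δρ ≈ 0.7127 kg m⁻³.
N² = (g/ρ₀)·Δρ/Δz = g·(Δρ/ρ₀)/Δz = 9.81 × 6.96 × 10⁻⁴ / 102 = 6.6939 × 10⁻⁵ s⁻².
N = √(6.6939 × 10⁻⁵) = 8.1816 × 10⁻³ rad s⁻¹ → T = 2π/N = 767.97 s ≈ 768 s.

768 s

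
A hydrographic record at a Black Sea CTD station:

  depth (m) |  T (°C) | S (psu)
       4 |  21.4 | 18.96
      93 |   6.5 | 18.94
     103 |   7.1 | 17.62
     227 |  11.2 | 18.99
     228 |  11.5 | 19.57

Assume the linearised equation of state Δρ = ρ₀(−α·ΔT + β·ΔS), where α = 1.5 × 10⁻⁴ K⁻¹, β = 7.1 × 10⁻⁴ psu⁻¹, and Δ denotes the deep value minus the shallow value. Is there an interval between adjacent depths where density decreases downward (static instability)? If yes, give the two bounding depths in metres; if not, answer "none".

93–103 m

Evaluate Δρ/ρ₀ = −αΔT + βΔS across each adjacent pair:
  4–93 m: −αΔT+βΔS = −(1.5 × 10⁻⁴)(-14.9)+(7.1 × 10⁻⁴)(-0.02) = 2.2 × 10⁻³ → stable
  93–103 m: −αΔT+βΔS = −(1.5 × 10⁻⁴)(+0.6)+(7.1 × 10⁻⁴)(-1.32) = -1.0 × 10⁻³ → UNSTABLE
  103–227 m: −αΔT+βΔS = −(1.5 × 10⁻⁴)(+4.1)+(7.1 × 10⁻⁴)(+1.37) = 3.6 × 10⁻⁴ → stable
  227–228 m: −αΔT+βΔS = −(1.5 × 10⁻⁴)(+0.3)+(7.1 × 10⁻⁴)(+0.58) = 3.7 × 10⁻⁴ → stable
The 93–103 m interval has Δρ < 0: lighter water underlies denser water.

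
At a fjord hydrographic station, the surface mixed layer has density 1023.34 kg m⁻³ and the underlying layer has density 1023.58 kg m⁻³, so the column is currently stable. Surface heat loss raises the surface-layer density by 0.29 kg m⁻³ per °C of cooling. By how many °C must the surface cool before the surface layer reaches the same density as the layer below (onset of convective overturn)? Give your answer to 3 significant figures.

0.828 °C

Density deficit of the surface layer: 1023.58 − 1023.34 = 0.24 kg m⁻³.
Required change = 0.24 / 0.29 = 0.828 °C.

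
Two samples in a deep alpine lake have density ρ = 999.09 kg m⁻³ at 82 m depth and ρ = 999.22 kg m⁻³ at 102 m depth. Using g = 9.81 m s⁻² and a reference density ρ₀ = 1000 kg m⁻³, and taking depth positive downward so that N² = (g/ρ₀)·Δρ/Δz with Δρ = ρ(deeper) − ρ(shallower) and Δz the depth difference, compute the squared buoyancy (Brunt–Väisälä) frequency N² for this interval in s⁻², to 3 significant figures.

6.38 × 10⁻⁵ s⁻²

Δρ = 999.22 − 999.09 = 0.13 kg m⁻³ over Δz = 102 − 82 = 20 m.
N² = (9.81/1000) × (0.13/20) = 6.3765 × 10⁻⁵ s⁻² ≈ 6.38 × 10⁻⁵ s⁻².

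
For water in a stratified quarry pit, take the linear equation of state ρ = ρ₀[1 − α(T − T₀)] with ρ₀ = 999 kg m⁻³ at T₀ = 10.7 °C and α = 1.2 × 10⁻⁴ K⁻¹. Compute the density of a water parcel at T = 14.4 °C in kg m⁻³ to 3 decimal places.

998.556 kg m⁻³

T − T₀ = +3.7 K.
Bracket = 1 − α·(+3.7) = 1 + (-4.44 × 10⁻⁴) = 0.9995560.
ρ = 999 × 0.9995560 = 998.556 kg m⁻³.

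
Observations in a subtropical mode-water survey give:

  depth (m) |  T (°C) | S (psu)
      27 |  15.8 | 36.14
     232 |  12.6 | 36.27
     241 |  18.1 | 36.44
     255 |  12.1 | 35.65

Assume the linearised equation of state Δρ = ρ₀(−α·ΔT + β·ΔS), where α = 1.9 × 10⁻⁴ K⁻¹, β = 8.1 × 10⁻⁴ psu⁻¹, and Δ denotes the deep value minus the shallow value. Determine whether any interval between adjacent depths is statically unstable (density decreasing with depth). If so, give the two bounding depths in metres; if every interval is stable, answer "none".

232–241 m

Evaluate Δρ/ρ₀ = −αΔT + βΔS across each adjacent pair:
  27–232 m: −αΔT+βΔS = −(1.9 × 10⁻⁴)(-3.2)+(8.1 × 10⁻⁴)(+0.13) = 7.1 × 10⁻⁴ → stable
  232–241 m: −αΔT+βΔS = −(1.9 × 10⁻⁴)(+5.5)+(8.1 × 10⁻⁴)(+0.17) = -9.1 × 10⁻⁴ → UNSTABLE
  241–255 m: −αΔT+βΔS = −(1.9 × 10⁻⁴)(-6.0)+(8.1 × 10⁻⁴)(-0.79) = 5.0 × 10⁻⁴ → stable
The 232–241 m interval has Δρ < 0: lighter water underlies denser water.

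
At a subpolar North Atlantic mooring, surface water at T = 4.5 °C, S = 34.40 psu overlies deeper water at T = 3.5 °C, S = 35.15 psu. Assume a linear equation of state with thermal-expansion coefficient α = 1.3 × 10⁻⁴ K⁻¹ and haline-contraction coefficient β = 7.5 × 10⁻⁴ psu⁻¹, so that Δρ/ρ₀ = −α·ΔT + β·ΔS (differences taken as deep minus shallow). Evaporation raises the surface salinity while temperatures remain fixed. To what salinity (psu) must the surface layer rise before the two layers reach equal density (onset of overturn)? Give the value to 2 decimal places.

Neutral buoyancy requires −α(T_deep − T_surf) + β(S_deep − S_surf′) = 0.
S_surf′ = S_deep − (α/β)·ΔT = 35.15 − (1.3 × 10⁻⁴/7.5 × 10⁻⁴)·(-1.0) = 35.3233 psu.
Increase required: 35.3233 − 34.40 = 0.9233 psu.

35.32 psu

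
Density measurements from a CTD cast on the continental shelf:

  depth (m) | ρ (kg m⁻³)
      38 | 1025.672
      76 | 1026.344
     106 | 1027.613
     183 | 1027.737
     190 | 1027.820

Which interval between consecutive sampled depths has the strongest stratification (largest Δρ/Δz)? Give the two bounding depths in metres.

Compute the density gradient over each adjacent pair:
  38–76 m: Δρ/Δz = 0.672/38 = 0.018 kg m⁻⁴
  76–106 m: Δρ/Δz = 1.269/30 = 0.042 kg m⁻⁴
  106–183 m: Δρ/Δz = 0.124/77 = 1.6 × 10⁻³ kg m⁻⁴
  183–190 m: Δρ/Δz = 0.083/7 = 0.012 kg m⁻⁴
The largest gradient is in the 76–106 m interval — the pycnocline.

76–106 m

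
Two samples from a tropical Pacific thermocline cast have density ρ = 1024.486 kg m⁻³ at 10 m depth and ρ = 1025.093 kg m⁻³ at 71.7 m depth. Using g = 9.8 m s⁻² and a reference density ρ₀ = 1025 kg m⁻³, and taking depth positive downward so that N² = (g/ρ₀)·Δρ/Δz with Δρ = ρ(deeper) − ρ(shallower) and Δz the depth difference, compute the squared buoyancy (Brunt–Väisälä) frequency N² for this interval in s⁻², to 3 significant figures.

9.41 × 10⁻⁵ s⁻²

Δρ = 1025.093 − 1024.486 = 0.607 kg m⁻³ over Δz = 71.7 − 10 = 61.7 m.
N² = (9.8/1025) × (0.607/61.7) = 9.4060 × 10⁻⁵ s⁻² ≈ 9.41 × 10⁻⁵ s⁻².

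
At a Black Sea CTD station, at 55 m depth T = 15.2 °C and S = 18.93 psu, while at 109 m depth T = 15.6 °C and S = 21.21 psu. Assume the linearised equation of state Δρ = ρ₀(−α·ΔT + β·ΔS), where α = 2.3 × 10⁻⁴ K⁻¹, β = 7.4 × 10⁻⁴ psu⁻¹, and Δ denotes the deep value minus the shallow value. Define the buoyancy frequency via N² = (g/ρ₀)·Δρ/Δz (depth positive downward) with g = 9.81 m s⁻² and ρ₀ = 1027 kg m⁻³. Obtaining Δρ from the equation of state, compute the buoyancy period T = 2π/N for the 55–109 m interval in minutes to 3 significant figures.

6.15 min

ΔT = +0.4 K, ΔS = +2.28 psu (deep − shallow).
Δρ/ρ₀ = −αΔT + βΔS = -9.20 × 10⁻⁵ + 1.6872 × 10⁻³ = 1.5952 × 10⁻³, so Δρ ≈ 1.638 kg m⁻³.
N² = (g/ρ₀)·Δρ/Δz = g·(Δρ/ρ₀)/Δz = 9.81 × 1.5952 × 10⁻³ / 54 = 2.8979 × 10⁻⁴ s⁻².
N = √(2.8979 × 10⁻⁴) = 0.017023 rad s⁻¹ → T = 2π/N = 369.10 s = 6.1517 min ≈ 6.15 min.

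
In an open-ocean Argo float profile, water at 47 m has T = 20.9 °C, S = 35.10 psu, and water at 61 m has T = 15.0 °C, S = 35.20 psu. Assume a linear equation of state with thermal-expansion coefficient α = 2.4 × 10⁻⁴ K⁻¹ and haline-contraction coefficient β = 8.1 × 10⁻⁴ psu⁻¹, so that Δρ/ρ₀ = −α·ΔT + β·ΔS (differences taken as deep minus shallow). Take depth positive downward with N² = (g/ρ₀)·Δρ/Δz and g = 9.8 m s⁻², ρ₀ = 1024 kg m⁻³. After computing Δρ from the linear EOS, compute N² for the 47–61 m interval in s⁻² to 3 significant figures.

1.05 × 10⁻³ s⁻²

ΔT = -5.9 K, ΔS = +0.10 psu (deep − shallow).
Δρ/ρ₀ = −αΔT + βΔS = 1.416 × 10⁻³ + 8.10 × 10⁻⁵ = 1.497 × 10⁻³, so Δρ ≈ 1.533 kg m⁻³.
N² = (g/ρ₀)·Δρ/Δz = g·(Δρ/ρ₀)/Δz = 9.8 × 1.497 × 10⁻³ / 14 = 1.0479 × 10⁻³ s⁻² ≈ 1.05 × 10⁻³ s⁻².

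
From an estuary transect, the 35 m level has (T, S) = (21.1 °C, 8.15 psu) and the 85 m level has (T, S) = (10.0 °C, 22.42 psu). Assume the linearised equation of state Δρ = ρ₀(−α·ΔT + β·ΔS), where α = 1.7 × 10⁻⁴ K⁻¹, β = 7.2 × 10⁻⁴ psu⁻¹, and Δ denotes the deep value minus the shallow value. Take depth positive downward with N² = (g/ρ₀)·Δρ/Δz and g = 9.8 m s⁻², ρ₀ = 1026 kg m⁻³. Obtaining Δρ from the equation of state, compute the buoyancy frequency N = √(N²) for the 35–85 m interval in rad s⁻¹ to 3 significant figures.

0.0488 rad s⁻¹

ΔT = -11.1 K, ΔS = +14.27 psu (deep − shallow).
Δρ/ρ₀ = −αΔT + βΔS = 1.887 × 10⁻³ + 0.0102744 = 0.0121614, so Δρ ≈ 12.48 kg m⁻³.
N² = (g/ρ₀)·Δρ/Δz = g·(Δρ/ρ₀)/Δz = 9.8 × 0.0121614 / 50 = 2.3836 × 10⁻³ s⁻².
N = √(2.3836 × 10⁻³) = 0.048822 rad s⁻¹ ≈ 0.0488 rad s⁻¹.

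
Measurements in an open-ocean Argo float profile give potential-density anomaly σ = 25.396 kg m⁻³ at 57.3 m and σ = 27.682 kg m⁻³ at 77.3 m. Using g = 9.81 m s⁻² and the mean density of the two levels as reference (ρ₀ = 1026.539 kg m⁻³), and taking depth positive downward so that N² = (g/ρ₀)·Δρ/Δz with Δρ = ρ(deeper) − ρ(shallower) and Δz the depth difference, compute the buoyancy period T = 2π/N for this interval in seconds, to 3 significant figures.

Δρ = 1027.682 − 1025.396 = 2.286 kg m⁻³ over Δz = 77.3 − 57.3 = 20 m.
N² = (9.81/1026.539) × (2.286/20) = 1.0923 × 10⁻³ s⁻².
N = √(1.0923 × 10⁻³) = 0.033050 rad s⁻¹, so T = 2π/N = 190.11 s ≈ 190 s.

190 s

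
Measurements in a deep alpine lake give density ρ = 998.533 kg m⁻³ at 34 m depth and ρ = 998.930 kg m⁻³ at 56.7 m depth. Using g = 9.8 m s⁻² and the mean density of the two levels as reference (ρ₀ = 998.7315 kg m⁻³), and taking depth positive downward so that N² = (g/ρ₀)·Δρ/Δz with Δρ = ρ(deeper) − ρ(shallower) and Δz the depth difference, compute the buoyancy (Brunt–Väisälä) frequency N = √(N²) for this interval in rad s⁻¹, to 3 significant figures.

0.0131 rad s⁻¹

Δρ = 998.930 − 998.533 = 0.397 kg m⁻³ over Δz = 56.7 − 34 = 22.7 m.
N² = (9.8/998.7315) × (0.397/22.7) = 1.7161 × 10⁻⁴ s⁻².
N = √(1.7161 × 10⁻⁴) = 0.013100 rad s⁻¹ ≈ 0.0131 rad s⁻¹.
N² > 0, so the interval is statically stable.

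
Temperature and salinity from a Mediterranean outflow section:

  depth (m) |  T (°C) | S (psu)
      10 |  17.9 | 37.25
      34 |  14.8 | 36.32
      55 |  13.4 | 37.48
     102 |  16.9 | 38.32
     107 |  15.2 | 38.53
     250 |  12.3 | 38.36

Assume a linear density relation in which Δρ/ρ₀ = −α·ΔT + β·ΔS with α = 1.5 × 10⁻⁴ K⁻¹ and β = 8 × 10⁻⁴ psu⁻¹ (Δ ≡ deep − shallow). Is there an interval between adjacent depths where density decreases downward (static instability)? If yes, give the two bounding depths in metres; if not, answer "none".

Evaluate Δρ/ρ₀ = −αΔT + βΔS across each adjacent pair:
  10–34 m: −αΔT+βΔS = −(1.5 × 10⁻⁴)(-3.1)+(8 × 10⁻⁴)(-0.93) = -2.8 × 10⁻⁴ → UNSTABLE
  34–55 m: −αΔT+βΔS = −(1.5 × 10⁻⁴)(-1.4)+(8 × 10⁻⁴)(+1.16) = 1.1 × 10⁻³ → stable
  55–102 m: −αΔT+βΔS = −(1.5 × 10⁻⁴)(+3.5)+(8 × 10⁻⁴)(+0.84) = 1.5 × 10⁻⁴ → stable
  102–107 m: −αΔT+βΔS = −(1.5 × 10⁻⁴)(-1.7)+(8 × 10⁻⁴)(+0.21) = 4.2 × 10⁻⁴ → stable
  107–250 m: −αΔT+βΔS = −(1.5 × 10⁻⁴)(-2.9)+(8 × 10⁻⁴)(-0.17) = 3.0 × 10⁻⁴ → stable
The 10–34 m interval has Δρ < 0: lighter water underlies denser water.

10–34 m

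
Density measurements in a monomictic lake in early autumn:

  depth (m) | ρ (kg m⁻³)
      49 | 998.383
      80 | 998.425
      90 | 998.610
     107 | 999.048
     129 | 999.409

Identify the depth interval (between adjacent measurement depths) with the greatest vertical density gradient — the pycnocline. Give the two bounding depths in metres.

90–107 m

Compute the density gradient over each adjacent pair:
  49–80 m: Δρ/Δz = 0.042/31 = 1.4 × 10⁻³ kg m⁻⁴
  80–90 m: Δρ/Δz = 0.185/10 = 0.018 kg m⁻⁴
  90–107 m: Δρ/Δz = 0.438/17 = 0.026 kg m⁻⁴
  107–129 m: Δρ/Δz = 0.361/22 = 0.016 kg m⁻⁴
The largest gradient is in the 90–107 m interval — the pycnocline.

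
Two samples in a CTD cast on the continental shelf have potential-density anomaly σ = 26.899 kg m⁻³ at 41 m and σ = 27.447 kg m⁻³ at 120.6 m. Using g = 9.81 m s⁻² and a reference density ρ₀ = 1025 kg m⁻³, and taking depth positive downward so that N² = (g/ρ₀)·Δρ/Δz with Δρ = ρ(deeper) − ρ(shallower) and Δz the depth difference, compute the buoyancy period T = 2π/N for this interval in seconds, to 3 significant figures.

774 s

Δρ = 1027.447 − 1026.899 = 0.548 kg m⁻³ over Δz = 120.6 − 41 = 79.6 m.
N² = (9.81/1025) × (0.548/79.6) = 6.5889 × 10⁻⁵ s⁻².
N = √(6.5889 × 10⁻⁵) = 8.1172 × 10⁻³ rad s⁻¹, so T = 2π/N = 774.06 s ≈ 774 s.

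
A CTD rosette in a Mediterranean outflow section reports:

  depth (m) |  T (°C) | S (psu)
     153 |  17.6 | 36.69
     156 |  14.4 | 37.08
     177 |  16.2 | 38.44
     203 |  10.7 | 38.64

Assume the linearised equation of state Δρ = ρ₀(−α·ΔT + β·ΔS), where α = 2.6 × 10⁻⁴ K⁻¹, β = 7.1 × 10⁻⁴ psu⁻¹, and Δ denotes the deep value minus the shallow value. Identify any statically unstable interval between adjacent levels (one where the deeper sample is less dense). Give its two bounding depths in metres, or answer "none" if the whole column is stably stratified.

Evaluate Δρ/ρ₀ = −αΔT + βΔS across each adjacent pair:
  153–156 m: −αΔT+βΔS = −(2.6 × 10⁻⁴)(-3.2)+(7.1 × 10⁻⁴)(+0.39) = 1.1 × 10⁻³ → stable
  156–177 m: −αΔT+βΔS = −(2.6 × 10⁻⁴)(+1.8)+(7.1 × 10⁻⁴)(+1.36) = 5.0 × 10⁻⁴ → stable
  177–203 m: −αΔT+βΔS = −(2.6 × 10⁻⁴)(-5.5)+(7.1 × 10⁻⁴)(+0.20) = 1.6 × 10⁻³ → stable
Every interval has Δρ > 0: the column is stably stratified throughout.

none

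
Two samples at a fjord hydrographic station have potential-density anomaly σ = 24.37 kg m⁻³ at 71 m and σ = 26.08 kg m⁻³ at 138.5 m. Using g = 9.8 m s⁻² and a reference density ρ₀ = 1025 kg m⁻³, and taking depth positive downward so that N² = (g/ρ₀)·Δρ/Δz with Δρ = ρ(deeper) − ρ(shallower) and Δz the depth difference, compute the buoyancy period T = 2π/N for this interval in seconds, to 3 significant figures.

Δρ = 1026.08 − 1024.37 = 1.71 kg m⁻³ over Δz = 138.5 − 71 = 67.5 m.
N² = (9.8/1025) × (1.71/67.5) = 2.4221 × 10⁻⁴ s⁻².
N = √(2.4221 × 10⁻⁴) = 0.015563 rad s⁻¹, so T = 2π/N = 403.73 s ≈ 404 s.

404 s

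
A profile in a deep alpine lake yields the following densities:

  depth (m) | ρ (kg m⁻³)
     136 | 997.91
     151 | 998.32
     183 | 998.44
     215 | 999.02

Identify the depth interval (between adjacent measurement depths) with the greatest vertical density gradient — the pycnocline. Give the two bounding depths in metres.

136–151 m

Compute the density gradient over each adjacent pair:
  136–151 m: Δρ/Δz = 0.41/15 = 0.027 kg m⁻⁴
  151–183 m: Δρ/Δz = 0.12/32 = 3.7 × 10⁻³ kg m⁻⁴
  183–215 m: Δρ/Δz = 0.58/32 = 0.018 kg m⁻⁴
The largest gradient is in the 136–151 m interval — the pycnocline.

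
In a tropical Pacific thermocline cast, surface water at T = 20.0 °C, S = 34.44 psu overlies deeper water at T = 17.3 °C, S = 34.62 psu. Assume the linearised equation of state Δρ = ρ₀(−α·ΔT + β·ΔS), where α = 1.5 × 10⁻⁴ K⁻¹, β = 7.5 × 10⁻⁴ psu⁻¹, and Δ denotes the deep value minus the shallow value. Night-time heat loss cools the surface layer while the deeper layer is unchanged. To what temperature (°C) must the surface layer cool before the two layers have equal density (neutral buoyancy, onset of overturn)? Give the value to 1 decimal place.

16.4 °C

Neutral buoyancy requires Δρ = 0, i.e. −α(T_deep − T_surf′) + β(S_deep − S_surf) = 0.
T_surf′ = T_deep − (β/α)·ΔS = 17.3 − (7.5 × 10⁻⁴/1.5 × 10⁻⁴)·(+0.18) = 16.400 °C.
Cooling required: 20.0 − (16.400) = 3.600 °C.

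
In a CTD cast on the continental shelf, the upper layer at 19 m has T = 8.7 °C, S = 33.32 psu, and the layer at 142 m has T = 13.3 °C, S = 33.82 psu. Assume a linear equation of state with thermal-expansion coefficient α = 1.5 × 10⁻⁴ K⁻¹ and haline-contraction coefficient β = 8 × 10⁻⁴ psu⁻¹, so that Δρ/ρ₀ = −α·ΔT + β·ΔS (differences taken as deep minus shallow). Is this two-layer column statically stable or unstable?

ΔT = 13.3 − 8.7 = +4.6 K and ΔS = 33.82 − 33.32 = +0.50 psu (deep − shallow).
−αΔT = -6.90 × 10⁻⁴; βΔS = 4.00 × 10⁻⁴; sum Δρ/ρ₀ = -2.90 × 10⁻⁴.
Δρ/ρ₀ < 0, so Δρ < 0: deeper water is lighter → statically unstable; the column would overturn.

unstable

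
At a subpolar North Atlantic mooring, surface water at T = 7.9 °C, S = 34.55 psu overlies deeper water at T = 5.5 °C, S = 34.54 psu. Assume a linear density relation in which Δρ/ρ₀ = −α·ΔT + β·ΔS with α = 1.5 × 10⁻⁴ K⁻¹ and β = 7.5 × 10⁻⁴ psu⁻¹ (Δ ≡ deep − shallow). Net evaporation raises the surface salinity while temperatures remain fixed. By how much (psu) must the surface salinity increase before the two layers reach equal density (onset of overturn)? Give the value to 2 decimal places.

0.47 psu

Neutral buoyancy requires −α(T_deep − T_surf) + β(S_deep − S_surf′) = 0.
S_surf′ = S_deep − (α/β)·ΔT = 34.54 − (1.5 × 10⁻⁴/7.5 × 10⁻⁴)·(-2.4) = 35.0200 psu.
Increase required: 35.0200 − 34.55 = 0.4700 psu.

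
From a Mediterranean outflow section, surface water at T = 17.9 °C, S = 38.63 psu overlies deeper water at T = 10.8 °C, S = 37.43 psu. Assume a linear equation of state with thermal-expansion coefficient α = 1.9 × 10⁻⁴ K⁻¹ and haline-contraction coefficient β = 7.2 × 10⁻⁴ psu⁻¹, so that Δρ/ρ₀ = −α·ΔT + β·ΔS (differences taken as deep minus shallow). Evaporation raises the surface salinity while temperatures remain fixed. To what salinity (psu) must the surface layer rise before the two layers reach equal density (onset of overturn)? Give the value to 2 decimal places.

39.30 psu

Neutral buoyancy requires −α(T_deep − T_surf) + β(S_deep − S_surf′) = 0.
S_surf′ = S_deep − (α/β)·ΔT = 37.43 − (1.9 × 10⁻⁴/7.2 × 10⁻⁴)·(-7.1) = 39.3036 psu.
Increase required: 39.3036 − 38.63 = 0.6736 psu.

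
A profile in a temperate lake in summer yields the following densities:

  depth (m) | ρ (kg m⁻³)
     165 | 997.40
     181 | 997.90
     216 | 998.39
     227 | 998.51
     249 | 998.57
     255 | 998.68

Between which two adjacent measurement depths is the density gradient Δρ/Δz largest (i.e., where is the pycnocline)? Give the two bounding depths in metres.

Compute the density gradient over each adjacent pair:
  165–181 m: Δρ/Δz = 0.50/16 = 0.031 kg m⁻⁴
  181–216 m: Δρ/Δz = 0.49/35 = 0.014 kg m⁻⁴
  216–227 m: Δρ/Δz = 0.12/11 = 0.011 kg m⁻⁴
  227–249 m: Δρ/Δz = 0.06/22 = 2.7 × 10⁻³ kg m⁻⁴
  249–255 m: Δρ/Δz = 0.11/6 = 0.018 kg m⁻⁴
The largest gradient is in the 165–181 m interval — the pycnocline.

165–181 m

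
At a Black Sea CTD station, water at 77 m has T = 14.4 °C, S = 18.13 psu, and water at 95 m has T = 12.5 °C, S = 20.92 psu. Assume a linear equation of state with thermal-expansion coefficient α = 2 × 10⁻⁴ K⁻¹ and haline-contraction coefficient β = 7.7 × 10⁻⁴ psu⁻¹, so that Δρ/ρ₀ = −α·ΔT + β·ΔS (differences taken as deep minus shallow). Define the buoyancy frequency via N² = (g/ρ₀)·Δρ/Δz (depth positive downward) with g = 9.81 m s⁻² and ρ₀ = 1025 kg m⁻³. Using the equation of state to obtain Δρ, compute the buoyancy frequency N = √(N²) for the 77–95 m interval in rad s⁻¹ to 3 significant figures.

ΔT = -1.9 K, ΔS = +2.79 psu (deep − shallow).
Δρ/ρ₀ = −αΔT + βΔS = 3.80 × 10⁻⁴ + 2.1483 × 10⁻³ = 2.5283 × 10⁻³, so Δρ ≈ 2.592 kg m⁻³.
N² = (g/ρ₀)·Δρ/Δz = g·(Δρ/ρ₀)/Δz = 9.81 × 2.5283 × 10⁻³ / 18 = 1.3779 × 10⁻³ s⁻².
N = √(1.3779 × 10⁻³) = 0.037120 rad s⁻¹ ≈ 0.0371 rad s⁻¹.

0.0371 rad s⁻¹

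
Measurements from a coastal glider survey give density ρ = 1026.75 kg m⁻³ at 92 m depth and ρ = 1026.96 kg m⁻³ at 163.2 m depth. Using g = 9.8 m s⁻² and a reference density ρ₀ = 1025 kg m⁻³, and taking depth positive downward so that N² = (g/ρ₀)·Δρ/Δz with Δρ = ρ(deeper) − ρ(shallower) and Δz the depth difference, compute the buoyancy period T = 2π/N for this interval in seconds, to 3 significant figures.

Δρ = 1026.96 − 1026.75 = 0.21 kg m⁻³ over Δz = 163.2 − 92 = 71.2 m.
N² = (9.8/1025) × (0.21/71.2) = 2.8200 × 10⁻⁵ s⁻².
N = √(2.8200 × 10⁻⁵) = 5.3104 × 10⁻³ rad s⁻¹, so T = 2π/N = 1.1832 × 10³ s ≈ 1.18 × 10³ s.

1.18 × 10³ s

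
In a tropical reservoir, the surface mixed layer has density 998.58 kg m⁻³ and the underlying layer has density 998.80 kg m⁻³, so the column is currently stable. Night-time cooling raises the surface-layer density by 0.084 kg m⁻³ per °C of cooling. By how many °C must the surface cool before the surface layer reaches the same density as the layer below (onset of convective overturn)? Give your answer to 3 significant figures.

2.62 °C

Density deficit of the surface layer: 998.80 − 998.58 = 0.22 kg m⁻³.
Required change = 0.22 / 0.084 = 2.62 °C.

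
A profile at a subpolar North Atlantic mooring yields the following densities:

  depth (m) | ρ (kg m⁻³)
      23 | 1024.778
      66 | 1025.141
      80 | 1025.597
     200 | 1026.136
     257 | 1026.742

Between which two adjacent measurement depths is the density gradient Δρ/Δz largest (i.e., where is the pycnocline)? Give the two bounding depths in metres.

Compute the density gradient over each adjacent pair:
  23–66 m: Δρ/Δz = 0.363/43 = 8.4 × 10⁻³ kg m⁻⁴
  66–80 m: Δρ/Δz = 0.456/14 = 0.033 kg m⁻⁴
  80–200 m: Δρ/Δz = 0.539/120 = 4.5 × 10⁻³ kg m⁻⁴
  200–257 m: Δρ/Δz = 0.606/57 = 0.011 kg m⁻⁴
The largest gradient is in the 66–80 m interval — the pycnocline.

66–80 m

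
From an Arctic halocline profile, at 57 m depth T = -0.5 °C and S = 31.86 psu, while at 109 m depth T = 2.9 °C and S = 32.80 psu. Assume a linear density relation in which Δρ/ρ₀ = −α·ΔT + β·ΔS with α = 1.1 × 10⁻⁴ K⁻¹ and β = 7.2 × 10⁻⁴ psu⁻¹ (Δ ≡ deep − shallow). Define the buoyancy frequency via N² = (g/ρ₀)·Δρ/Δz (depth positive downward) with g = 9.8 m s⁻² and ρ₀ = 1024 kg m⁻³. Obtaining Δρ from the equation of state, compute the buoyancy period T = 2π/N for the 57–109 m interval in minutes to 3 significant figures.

ΔT = +3.4 K, ΔS = +0.94 psu (deep − shallow).
Δρ/ρ₀ = −αΔT + βΔS = -3.74 × 10⁻⁴ + 6.768 × 10⁻⁴ = 3.028 × 10⁻⁴, so Δρ ≈ 0.3101 kg m⁻³.
N² = (g/ρ₀)·Δρ/Δz = g·(Δρ/ρ₀)/Δz = 9.8 × 3.028 × 10⁻⁴ / 52 = 5.7066 × 10⁻⁵ s⁻².
N = √(5.7066 × 10⁻⁵) = 7.5542 × 10⁻³ rad s⁻¹ → T = 2π/N = 831.75 s = 13.863 min ≈ 13.9 min.

13.9 min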